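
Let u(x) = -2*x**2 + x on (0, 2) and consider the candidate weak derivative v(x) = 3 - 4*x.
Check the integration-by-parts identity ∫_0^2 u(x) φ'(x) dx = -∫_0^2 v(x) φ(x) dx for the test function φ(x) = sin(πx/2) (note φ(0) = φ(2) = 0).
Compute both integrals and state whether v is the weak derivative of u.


LHS = 12/π, RHS = 4/π. No, v is not the weak derivative of u.

u(x) = -2*x**2 + x, classical derivative u'(x) = 1 - 4*x.
φ(x) = sin(πx/2), so φ'(x) = π*cos(π*x/2)/2.
Note φ(0) = φ(2) = 0, so the boundary term u·φ vanishes.
LHS = ∫_0^2 u(x) φ'(x) dx = ∫_0^2 (-π*x^2*cos(π*x/2) + π*x*cos(π*x/2)/2) dx. Term by term:
  ∫_0^2 π*x*cos(π*x/2)/2 dx = -4/π;  ∫_0^2 -π*x^2*cos(π*x/2) dx = 16/π.
Sum: -4/π + 16/π = 12/π.
So LHS = 12/π.
∫_0^2 v(x) φ(x) dx = ∫_0^2 (-4*x*sin(π*x/2) + 3*sin(π*x/2)) dx. Term by term:
  ∫_0^2 3*sin(π*x/2) dx = 12/π;  ∫_0^2 -4*x*sin(π*x/2) dx = -16/π.
Sum: 12/π − 16/π = -4/π.
So RHS = -∫_0^2 v(x) φ(x) dx = 4/π.
LHS − RHS = 8/π ≠ 0, so the identity fails.
(For a valid weak derivative the identity must hold for EVERY test function, in particular this one. The failure shows v is NOT the weak derivative of u.)
Correct weak derivative would be u'(x) = 1 - 4*x.


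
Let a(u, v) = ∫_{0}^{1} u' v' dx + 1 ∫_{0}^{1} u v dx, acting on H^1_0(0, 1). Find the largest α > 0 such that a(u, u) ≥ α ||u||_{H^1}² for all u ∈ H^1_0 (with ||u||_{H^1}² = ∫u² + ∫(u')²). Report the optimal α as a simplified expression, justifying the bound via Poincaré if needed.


α = 1

Coercivity of a(·,·) on H^1_0(0, 1) means a(u, u) ≥ α ||u||_{H^1}² for every u ∈ H^1_0.
The interval has length L = 1, and Poincaré/coercivity depend only on L. Here a(u, u) = ∫(u')² + (1)·∫u².
Here c = 1 ≥ 1, so a(u,u) = ∫(u')² + c∫u² ≥ ∫(u')² + ∫u² = ||u||_{H^1}², i.e. α = 1 works. No larger α is possible: a(u,u) ≥ α||u||_{H^1}² means (1−α)∫(u')² ≥ (α−c)∫u², and for the modes u_n = sin(nπ(x−x₀)/L) (x₀ the left endpoint) one has ∫u_n²/∫(u_n')² = (L/(nπ))² → 0, so a(u_n,u_n)/||u_n||_{H^1}² → 1. Hence the optimal constant is α = 1.
Therefore α = 1.


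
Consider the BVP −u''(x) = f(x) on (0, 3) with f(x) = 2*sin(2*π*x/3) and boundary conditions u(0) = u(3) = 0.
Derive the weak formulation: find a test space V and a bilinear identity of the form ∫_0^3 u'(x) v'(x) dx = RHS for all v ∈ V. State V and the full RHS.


V = H^1_0(0, 3) (so v(0) = v(3) = 0); weak form: ∫_0^3 u'v' dx = ∫_0^3 (2*sin(2*π*x/3)) v dx for all v ∈ V.

Multiply both sides by a test function v and integrate from 0 to 3:
  ∫_0^3 −u''(x) v(x) dx = ∫_0^3 f(x) v(x) dx.
Integrate the LHS by parts once:
  ∫_0^3 −u'' v dx = −[u'(x) v(x)]_0^3 + ∫_0^3 u'(x) v'(x) dx.
Thus ∫_0^3 u'(x) v'(x) dx = ∫_0^3 f(x) v(x) dx + [u'(x) v(x)]_0^3.
Choose V so that boundary terms are either known or forced to vanish.
u is Dirichlet: u(0) = u(3) = 0. Let V = H^1_0(0, 3); then v(0) = v(3) = 0, and [u' v]_0^3 = 0.
Weak formulation: find u (satisfying any essential BC) such that ∫_0^3 u'(x) v'(x) dx = ∫_0^3 f v dx for all v ∈ V.
Substituting f(x) = 2*sin(2*π*x/3), the right-hand side is ∫_0^3 (2*sin(2*π*x/3)) v dx.


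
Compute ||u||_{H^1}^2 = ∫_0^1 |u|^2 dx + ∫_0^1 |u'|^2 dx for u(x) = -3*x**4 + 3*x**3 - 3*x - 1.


||u||_{H^1}^2 = 2227/140

The H^1 norm (squared) on an interval (0, L) is
  ||u||_{H^1}^2 = ∫_0^L u(x)^2 dx + ∫_0^L u'(x)^2 dx.
Compute u'(x) = -12*x**3 + 9*x**2 - 3.
Then u(x)^2 = 9*x**8 - 18*x**7 + 9*x**6 + 18*x**5 - 12*x**4 - 6*x**3 + 9*x**2 + 6*x + 1 and u'(x)^2 = 144*x**6 - 216*x**5 + 81*x**4 + 72*x**3 - 54*x**2 + 9.
Integrate each monomial from 0 to 1 using ∫_0^1 c·x^n dx = c·1^(n+1)/(n+1):
  ∫_0^1 u(x)^2 dx = ∫_0^1 (9*x^8 - 18*x^7 + 9*x^6 + 18*x^5 - 12*x^4 - 6*x^3 + 9*x^2 + 6*x + 1) dx. Term by term:
    ∫_0^1 9*x^8 dx = 1;  ∫_0^1 -18*x^7 dx = -9/4;  ∫_0^1 9*x^6 dx = 9/7;
    ∫_0^1 18*x^5 dx = 3;  ∫_0^1 -12*x^4 dx = -12/5;  ∫_0^1 -6*x^3 dx = -3/2;
    ∫_0^1 9*x^2 dx = 3;  ∫_0^1 6*x dx = 3;  ∫_0^1 1 dx = 1.
  Sum: 1 − 9/4 + 9/7 + 3 − 12/5 − 3/2 + 3 + 3 + 1 = 859/140.
  ∫_0^1 u'(x)^2 dx = ∫_0^1 (144*x^6 - 216*x^5 + 81*x^4 + 72*x^3 - 54*x^2 + 9) dx. Term by term:
    ∫_0^1 144*x^6 dx = 144/7;  ∫_0^1 -216*x^5 dx = -36;  ∫_0^1 81*x^4 dx = 81/5;
    ∫_0^1 72*x^3 dx = 18;  ∫_0^1 -54*x^2 dx = -18;  ∫_0^1 9 dx = 9.
  Sum: 144/7 − 36 + 81/5 + 18 − 18 + 9 = 342/35.
Adding: ||u||_{H^1}^2 = 859/140 + 342/35 = 2227/140.


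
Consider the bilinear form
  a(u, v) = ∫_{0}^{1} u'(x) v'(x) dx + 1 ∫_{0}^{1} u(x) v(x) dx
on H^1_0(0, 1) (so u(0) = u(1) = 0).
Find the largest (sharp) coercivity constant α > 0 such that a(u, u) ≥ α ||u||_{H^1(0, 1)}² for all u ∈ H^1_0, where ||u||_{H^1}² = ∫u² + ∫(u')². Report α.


α = 1

Coercivity of a(·,·) on H^1_0(0, 1) means a(u, u) ≥ α ||u||_{H^1}² for every u ∈ H^1_0.
The interval has length L = 1, and Poincaré/coercivity depend only on L. Here a(u, u) = ∫(u')² + (1)·∫u².
Here c = 1 ≥ 1, so a(u,u) = ∫(u')² + c∫u² ≥ ∫(u')² + ∫u² = ||u||_{H^1}², i.e. α = 1 works. No larger α is possible: a(u,u) ≥ α||u||_{H^1}² means (1−α)∫(u')² ≥ (α−c)∫u², and for the modes u_n = sin(nπ(x−x₀)/L) (x₀ the left endpoint) one has ∫u_n²/∫(u_n')² = (L/(nπ))² → 0, so a(u_n,u_n)/||u_n||_{H^1}² → 1. Hence the optimal constant is α = 1.
Therefore α = 1.


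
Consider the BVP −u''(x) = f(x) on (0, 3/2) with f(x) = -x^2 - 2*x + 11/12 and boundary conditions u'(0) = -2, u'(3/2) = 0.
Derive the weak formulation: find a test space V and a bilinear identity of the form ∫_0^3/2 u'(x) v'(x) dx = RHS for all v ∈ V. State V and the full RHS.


V = H^1(0, 3/2) (v unrestricted at boundary; u is determined up to an additive constant); weak form: ∫_0^3/2 u'v' dx = ∫_0^3/2 (-x^2 - 2*x + 11/12) v dx + 2·v(0) for all v ∈ V.

Multiply both sides by a test function v and integrate from 0 to 3/2:
  ∫_0^3/2 −u''(x) v(x) dx = ∫_0^3/2 f(x) v(x) dx.
Integrate the LHS by parts once:
  ∫_0^3/2 −u'' v dx = −[u'(x) v(x)]_0^3/2 + ∫_0^3/2 u'(x) v'(x) dx.
Thus ∫_0^3/2 u'(x) v'(x) dx = ∫_0^3/2 f(x) v(x) dx + [u'(x) v(x)]_0^3/2.
Choose V so that boundary terms are either known or forced to vanish.
u has inhomogeneous Neumann u'(0) = -2, u'(3/2) = 0. [u' v]_0^3/2 = (0)·v(3/2) − (-2)·v(0) = 2·v(0). Take V = H^1(0, 3/2); boundary term becomes part of RHS.
Weak formulation: find u (satisfying any essential BC) such that ∫_0^3/2 u'(x) v'(x) dx = ∫_0^3/2 f v dx + 2·v(0) for all v ∈ V (Neumann data are natural BCs: they enter the RHS as boundary terms).
Substituting f(x) = -x^2 - 2*x + 11/12, the right-hand side is ∫_0^3/2 (-x^2 - 2*x + 11/12) v dx + 2·v(0).
Compatibility check (pure Neumann): taking v ≡ 1 ∈ V gives 0 = ∫_0^3/2 f dx + (0) − (-2), i.e. ∫_0^3/2 f dx must equal u'(0) − u'(3/2) = -2. Indeed ∫_0^3/2 (-x^2 - 2*x + 11/12) dx = -2, so the data are compatible. The solution is then unique only up to an additive constant (fix it e.g. by requiring ∫_0^3/2 u dx = 0).


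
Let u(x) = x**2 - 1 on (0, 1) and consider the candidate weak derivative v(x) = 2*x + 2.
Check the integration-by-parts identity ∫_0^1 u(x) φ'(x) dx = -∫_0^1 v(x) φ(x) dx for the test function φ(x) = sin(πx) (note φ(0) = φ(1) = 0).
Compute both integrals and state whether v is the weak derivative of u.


LHS = -2/π, RHS = -6/π. No, v is not the weak derivative of u.

u(x) = x**2 - 1, classical derivative u'(x) = 2*x.
φ(x) = sin(πx), so φ'(x) = π*cos(π*x).
Note φ(0) = φ(1) = 0, so the boundary term u·φ vanishes.
LHS = ∫_0^1 u(x) φ'(x) dx = ∫_0^1 (π*x^2*cos(π*x) - π*cos(π*x)) dx. Term by term:
  ∫_0^1 -π*cos(π*x) dx = 0;  ∫_0^1 π*x^2*cos(π*x) dx = -2/π.
Sum: 0 − 2/π = -2/π.
So LHS = -2/π.
∫_0^1 v(x) φ(x) dx = ∫_0^1 (2*x*sin(π*x) + 2*sin(π*x)) dx. Term by term:
  ∫_0^1 2*sin(π*x) dx = 4/π;  ∫_0^1 2*x*sin(π*x) dx = 2/π.
Sum: 4/π + 2/π = 6/π.
So RHS = -∫_0^1 v(x) φ(x) dx = -6/π.
LHS − RHS = 4/π ≠ 0, so the identity fails.
(For a valid weak derivative the identity must hold for EVERY test function, in particular this one. The failure shows v is NOT the weak derivative of u.)
Correct weak derivative would be u'(x) = 2*x.


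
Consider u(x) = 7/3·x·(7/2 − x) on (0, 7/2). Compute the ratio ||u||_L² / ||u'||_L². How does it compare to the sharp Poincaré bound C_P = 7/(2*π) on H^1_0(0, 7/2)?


||u||_L² / ||u'||_L² = 7*sqrt(10)/20 < C_P = 7/(2*π).

u(x) = 7/3·x·(7/2 − x), so u'(x) = 49/6 - 14*x/3.
u(x) = 7/3·x·(7/2 − x) vanishes at x = 0 and x = 7/2, so u ∈ H^1_0(0, 7/2). Differentiate via the product rule and integrate the resulting polynomials term by term.
  ∫_0^7/2 u² dx = ∫_0^7/2 (49*x^4/9 - 343*x^3/9 + 2401*x^2/36) dx. Term by term:
    ∫_0^7/2 49*x^4/9 dx = 823543/1440;  ∫_0^7/2 -343*x^3/9 dx = -823543/576;  ∫_0^7/2 2401*x^2/36 dx = 823543/864.
  Sum: 823543/1440 − 823543/576 + 823543/864 = 823543/8640.
  ∫_0^7/2 (u')² dx = ∫_0^7/2 (196*x^2/9 - 686*x/9 + 2401/36) dx. Term by term:
    ∫_0^7/2 196*x^2/9 dx = 16807/54;  ∫_0^7/2 -686*x/9 dx = -16807/36;  ∫_0^7/2 2401/36 dx = 16807/72.
  Sum: 16807/54 − 16807/36 + 16807/72 = 16807/216.
∫_0^7/2 u² dx = 823543/8640, so ||u||_L² = 343*sqrt(105)/360.
∫_0^7/2 (u')² dx = 16807/216, so ||u'||_L² = 49*sqrt(42)/36.
Ratio ||u||_L² / ||u'||_L² = 7*sqrt(10)/20.
Sharp Poincaré constant on H^1_0(0, 7/2) is C_P = L/π = 7/(2*π), achieved by sin(2*π/7·x).
A polynomial bump cannot attain the sharp Poincaré constant (only the first sine eigenfunction does), so the ratio is strictly less than C_P, consistent with ||u||_L² ≤ C_P ||u'||_L².


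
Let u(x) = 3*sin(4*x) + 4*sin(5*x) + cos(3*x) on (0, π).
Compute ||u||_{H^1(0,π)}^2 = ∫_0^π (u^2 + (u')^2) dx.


||u||_{H^1(0,π)}^2 = 480/7 + 579*π/2

u'(x) = -3*sin(3*x) + 12*cos(4*x) + 20*cos(5*x).
Expand u² and (u')² and integrate term by term on (0, π), using: for integers n ≥ 1, ∫_0^π sin²(nx) dx = ∫_0^π cos²(nx) dx = π/2; for n ≠ n', ∫_0^π sin(nx)sin(n'x) dx = ∫_0^π cos(nx)cos(n'x) dx = 0; and by product-to-sum, ∫_0^π sin(nx)cos(n'x) dx = ½∫_0^π [sin((n+n')x) + sin((n−n')x)] dx, which is 0 when n+n' is even and 2n/(n²−n'²) when n+n' is odd (it need not vanish on (0, π)).
  u² squared terms: (3)²·∫sin(4x)² dx = 9·π/2 = 9*π/2;  (4)²·∫sin(5x)² dx = 16·π/2 = 8*π;  (1)²·∫cos(3x)² dx = 1·π/2 = π/2.
  u² cross terms: 2·(3)·(4)·∫sin(4x)·sin(5x) dx = 24·(0) = 0;  2·(3)·(1)·∫sin(4x)·cos(3x) dx = 6·(8/7) = 48/7;  2·(4)·(1)·∫sin(5x)·cos(3x) dx = 8·(0) = 0.
  So ∫_0^π u² dx = 9*π/2 + 8*π + π/2 + 0 + 48/7 + 0 = 48/7 + 13*π.
  (u')² squared terms: (-3)²·∫sin(3x)² dx = 9·π/2 = 9*π/2;  (12)²·∫cos(4x)² dx = 144·π/2 = 72*π;  (20)²·∫cos(5x)² dx = 400·π/2 = 200*π.
  (u')² cross terms: 2·(-3)·(12)·∫sin(3x)·cos(4x) dx = -72·(-6/7) = 432/7;  2·(-3)·(20)·∫sin(3x)·cos(5x) dx = -120·(0) = 0;  2·(12)·(20)·∫cos(4x)·cos(5x) dx = 480·(0) = 0.
  So ∫_0^π (u')² dx = 9*π/2 + 72*π + 200*π + 432/7 + 0 + 0 = 432/7 + 553*π/2.
||u||_{H^1}^2 = (48/7 + 13*π) + (432/7 + 553*π/2) = 480/7 + 579*π/2.


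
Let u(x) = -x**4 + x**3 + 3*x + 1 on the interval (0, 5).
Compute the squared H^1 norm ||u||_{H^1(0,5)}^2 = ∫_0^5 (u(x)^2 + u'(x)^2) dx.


||u||_{H^1}^2 = 59699375/252

The H^1 norm (squared) on an interval (0, L) is
  ||u||_{H^1}^2 = ∫_0^L u(x)^2 dx + ∫_0^L u'(x)^2 dx.
Compute u'(x) = -4*x**3 + 3*x**2 + 3.
Then u(x)^2 = x**8 - 2*x**7 + x**6 - 6*x**5 + 4*x**4 + 2*x**3 + 9*x**2 + 6*x + 1 and u'(x)^2 = 16*x**6 - 24*x**5 + 9*x**4 - 24*x**3 + 18*x**2 + 9.
Integrate each monomial from 0 to 5 using ∫_0^5 c·x^n dx = c·5^(n+1)/(n+1):
  ∫_0^5 u(x)^2 dx = ∫_0^5 (x^8 - 2*x^7 + x^6 - 6*x^5 + 4*x^4 + 2*x^3 + 9*x^2 + 6*x + 1) dx. Term by term:
    ∫_0^5 x^8 dx = 1953125/9;  ∫_0^5 -2*x^7 dx = -390625/4;  ∫_0^5 x^6 dx = 78125/7;
    ∫_0^5 -6*x^5 dx = -15625;  ∫_0^5 4*x^4 dx = 2500;  ∫_0^5 2*x^3 dx = 625/2;
    ∫_0^5 9*x^2 dx = 375;  ∫_0^5 6*x dx = 75;  ∫_0^5 1 dx = 5.
  Sum: 1953125/9 − 390625/4 + 78125/7 − 15625 + 2500 + 625/2 + 375 + 75 + 5 = 29776535/252.
  ∫_0^5 u'(x)^2 dx = ∫_0^5 (16*x^6 - 24*x^5 + 9*x^4 - 24*x^3 + 18*x^2 + 9) dx. Term by term:
    ∫_0^5 16*x^6 dx = 1250000/7;  ∫_0^5 -24*x^5 dx = -62500;  ∫_0^5 9*x^4 dx = 5625;
    ∫_0^5 -24*x^3 dx = -3750;  ∫_0^5 18*x^2 dx = 750;  ∫_0^5 9 dx = 45.
  Sum: 1250000/7 − 62500 + 5625 − 3750 + 750 + 45 = 831190/7.
Adding: ||u||_{H^1}^2 = 29776535/252 + 831190/7 = 59699375/252.


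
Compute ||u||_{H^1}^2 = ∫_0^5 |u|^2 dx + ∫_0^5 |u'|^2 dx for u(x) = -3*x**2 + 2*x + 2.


||u||_{H^1}^2 = 14270/3

The H^1 norm (squared) on an interval (0, L) is
  ||u||_{H^1}^2 = ∫_0^L u(x)^2 dx + ∫_0^L u'(x)^2 dx.
Compute u'(x) = 2 - 6*x.
Then u(x)^2 = 9*x**4 - 12*x**3 - 8*x**2 + 8*x + 4 and u'(x)^2 = 36*x**2 - 24*x + 4.
Integrate each monomial from 0 to 5 using ∫_0^5 c·x^n dx = c·5^(n+1)/(n+1):
  ∫_0^5 u(x)^2 dx = ∫_0^5 (9*x^4 - 12*x^3 - 8*x^2 + 8*x + 4) dx. Term by term:
    ∫_0^5 9*x^4 dx = 5625;  ∫_0^5 -12*x^3 dx = -1875;  ∫_0^5 -8*x^2 dx = -1000/3;
    ∫_0^5 8*x dx = 100;  ∫_0^5 4 dx = 20.
  Sum: 5625 − 1875 − 1000/3 + 100 + 20 = 10610/3.
  ∫_0^5 u'(x)^2 dx = ∫_0^5 (36*x^2 - 24*x + 4) dx. Term by term:
    ∫_0^5 36*x^2 dx = 1500;  ∫_0^5 -24*x dx = -300;  ∫_0^5 4 dx = 20.
  Sum: 1500 − 300 + 20 = 1220.
Adding: ||u||_{H^1}^2 = 10610/3 + 1220 = 14270/3.


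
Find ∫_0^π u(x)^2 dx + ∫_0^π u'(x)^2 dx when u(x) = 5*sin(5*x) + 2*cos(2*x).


||u||_{H^1(0,π)}^2 = 1000/21 + 335*π

u'(x) = -4*sin(2*x) + 25*cos(5*x).
Expand u² and (u')² and integrate term by term on (0, π), using: for integers n ≥ 1, ∫_0^π sin²(nx) dx = ∫_0^π cos²(nx) dx = π/2; for n ≠ n', ∫_0^π sin(nx)sin(n'x) dx = ∫_0^π cos(nx)cos(n'x) dx = 0; and by product-to-sum, ∫_0^π sin(nx)cos(n'x) dx = ½∫_0^π [sin((n+n')x) + sin((n−n')x)] dx, which is 0 when n+n' is even and 2n/(n²−n'²) when n+n' is odd (it need not vanish on (0, π)).
  u² squared terms: (2)²·∫cos(2x)² dx = 4·π/2 = 2*π;  (5)²·∫sin(5x)² dx = 25·π/2 = 25*π/2.
  u² cross terms: 2·(2)·(5)·∫cos(2x)·sin(5x) dx = 20·(10/21) = 200/21.
  So ∫_0^π u² dx = 2*π + 25*π/2 + 200/21 = 200/21 + 29*π/2.
  (u')² squared terms: (-4)²·∫sin(2x)² dx = 16·π/2 = 8*π;  (25)²·∫cos(5x)² dx = 625·π/2 = 625*π/2.
  (u')² cross terms: 2·(-4)·(25)·∫sin(2x)·cos(5x) dx = -200·(-4/21) = 800/21.
  So ∫_0^π (u')² dx = 8*π + 625*π/2 + 800/21 = 800/21 + 641*π/2.
||u||_{H^1}^2 = (200/21 + 29*π/2) + (800/21 + 641*π/2) = 1000/21 + 335*π.


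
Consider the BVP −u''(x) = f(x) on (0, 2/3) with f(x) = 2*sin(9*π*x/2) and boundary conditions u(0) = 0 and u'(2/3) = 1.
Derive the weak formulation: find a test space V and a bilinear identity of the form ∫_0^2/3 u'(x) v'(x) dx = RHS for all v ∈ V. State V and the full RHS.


V = {v ∈ H^1(0, 2/3) : v(0) = 0} (test functions vanish at x = 0 where u is specified); weak form: ∫_0^2/3 u'v' dx = ∫_0^2/3 (2*sin(9*π*x/2)) v dx + v(2/3) for all v ∈ V.

Multiply both sides by a test function v and integrate from 0 to 2/3:
  ∫_0^2/3 −u''(x) v(x) dx = ∫_0^2/3 f(x) v(x) dx.
Integrate the LHS by parts once:
  ∫_0^2/3 −u'' v dx = −[u'(x) v(x)]_0^2/3 + ∫_0^2/3 u'(x) v'(x) dx.
Thus ∫_0^2/3 u'(x) v'(x) dx = ∫_0^2/3 f(x) v(x) dx + [u'(x) v(x)]_0^2/3.
Choose V so that boundary terms are either known or forced to vanish.
Mixed BC: u(0) = 0 (Dirichlet) and u'(2/3) = 1 (Neumann). Define V = {v ∈ H^1(0, 2/3) : v(0) = 0}. Then [u' v]_0^2/3 = u'(2/3)·v(2/3) − u'(0)·0 = v(2/3).
Weak formulation: find u (satisfying any essential BC) such that ∫_0^2/3 u'(x) v'(x) dx = ∫_0^2/3 f v dx + v(2/3) for all v ∈ V (Dirichlet at 0 absorbed into V; Neumann datum at x = 2/3 contributes the boundary term).
Substituting f(x) = 2*sin(9*π*x/2), the right-hand side is ∫_0^2/3 (2*sin(9*π*x/2)) v dx + v(2/3).


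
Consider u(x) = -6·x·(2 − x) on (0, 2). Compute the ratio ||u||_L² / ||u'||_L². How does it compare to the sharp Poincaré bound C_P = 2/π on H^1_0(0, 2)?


||u||_L² / ||u'||_L² = sqrt(10)/5 < C_P = 2/π.

u(x) = -6·x·(2 − x), so u'(x) = 12*x - 12.
u(x) = -6·x·(2 − x) vanishes at x = 0 and x = 2, so u ∈ H^1_0(0, 2). Differentiate via the product rule and integrate the resulting polynomials term by term.
  ∫_0^2 u² dx = ∫_0^2 (36*x^4 - 144*x^3 + 144*x^2) dx. Term by term:
    ∫_0^2 36*x^4 dx = 1152/5;  ∫_0^2 -144*x^3 dx = -576;  ∫_0^2 144*x^2 dx = 384.
  Sum: 1152/5 − 576 + 384 = 192/5.
  ∫_0^2 (u')² dx = ∫_0^2 (144*x^2 - 288*x + 144) dx. Term by term:
    ∫_0^2 144*x^2 dx = 384;  ∫_0^2 -288*x dx = -576;  ∫_0^2 144 dx = 288.
  Sum: 384 − 576 + 288 = 96.
∫_0^2 u² dx = 192/5, so ||u||_L² = 8*sqrt(15)/5.
∫_0^2 (u')² dx = 96, so ||u'||_L² = 4*sqrt(6).
Ratio ||u||_L² / ||u'||_L² = sqrt(10)/5.
Sharp Poincaré constant on H^1_0(0, 2) is C_P = L/π = 2/π, achieved by sin(π/2·x).
A polynomial bump cannot attain the sharp Poincaré constant (only the first sine eigenfunction does), so the ratio is strictly less than C_P, consistent with ||u||_L² ≤ C_P ||u'||_L².


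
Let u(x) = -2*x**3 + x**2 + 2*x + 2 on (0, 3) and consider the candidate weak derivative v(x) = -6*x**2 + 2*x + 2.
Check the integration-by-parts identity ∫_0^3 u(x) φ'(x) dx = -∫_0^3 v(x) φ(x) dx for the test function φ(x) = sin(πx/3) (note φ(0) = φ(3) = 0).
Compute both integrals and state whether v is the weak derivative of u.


LHS = -648/π^3 + 132/π, RHS = -648/π^3 + 132/π. Yes, v = u' weakly.

u(x) = -2*x**3 + x**2 + 2*x + 2, classical derivative u'(x) = -6*x**2 + 2*x + 2.
φ(x) = sin(πx/3), so φ'(x) = π*cos(π*x/3)/3.
Note φ(0) = φ(3) = 0, so the boundary term u·φ vanishes.
LHS = ∫_0^3 u(x) φ'(x) dx = ∫_0^3 (-2*π*x^3*cos(π*x/3)/3 + π*x^2*cos(π*x/3)/3 + 2*π*x*cos(π*x/3)/3 + 2*π*cos(π*x/3)/3) dx. Term by term:
  ∫_0^3 2*π*cos(π*x/3)/3 dx = 0;  ∫_0^3 -2*π*x^3*cos(π*x/3)/3 dx = -648/π^3 + 162/π;  ∫_0^3 π*x^2*cos(π*x/3)/3 dx = -18/π;
  ∫_0^3 2*π*x*cos(π*x/3)/3 dx = -12/π.
Sum: 0 + -648/π^3 + 162/π − 18/π − 12/π = -648/π^3 + 132/π.
So LHS = -648/π^3 + 132/π.
∫_0^3 v(x) φ(x) dx = ∫_0^3 (-6*x^2*sin(π*x/3) + 2*x*sin(π*x/3) + 2*sin(π*x/3)) dx. Term by term:
  ∫_0^3 2*sin(π*x/3) dx = 12/π;  ∫_0^3 -6*x^2*sin(π*x/3) dx = -162/π + 648/π^3;  ∫_0^3 2*x*sin(π*x/3) dx = 18/π.
Sum: 12/π + -162/π + 648/π^3 + 18/π = -132/π + 648/π^3.
So RHS = -∫_0^3 v(x) φ(x) dx = -648/π^3 + 132/π.
LHS = RHS, so the identity holds for this test φ.
Moreover u is smooth here and v(x) = u'(x) = -6*x**2 + 2*x + 2 pointwise, so the identity holds for every test function. Hence v is the weak derivative of u.


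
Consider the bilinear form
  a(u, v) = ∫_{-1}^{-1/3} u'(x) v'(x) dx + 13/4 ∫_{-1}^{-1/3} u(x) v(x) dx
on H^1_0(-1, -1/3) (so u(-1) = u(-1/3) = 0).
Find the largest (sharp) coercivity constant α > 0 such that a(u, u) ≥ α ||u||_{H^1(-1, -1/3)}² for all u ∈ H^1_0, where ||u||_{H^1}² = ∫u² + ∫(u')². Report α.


α = 1

Coercivity of a(·,·) on H^1_0(-1, -1/3) means a(u, u) ≥ α ||u||_{H^1}² for every u ∈ H^1_0.
The interval has length L = 2/3, and Poincaré/coercivity depend only on L. Here a(u, u) = ∫(u')² + (13/4)·∫u².
Here c = 13/4 ≥ 1, so a(u,u) = ∫(u')² + c∫u² ≥ ∫(u')² + ∫u² = ||u||_{H^1}², i.e. α = 1 works. No larger α is possible: a(u,u) ≥ α||u||_{H^1}² means (1−α)∫(u')² ≥ (α−c)∫u², and for the modes u_n = sin(nπ(x−x₀)/L) (x₀ the left endpoint) one has ∫u_n²/∫(u_n')² = (L/(nπ))² → 0, so a(u_n,u_n)/||u_n||_{H^1}² → 1. Hence the optimal constant is α = 1.
Therefore α = 1.


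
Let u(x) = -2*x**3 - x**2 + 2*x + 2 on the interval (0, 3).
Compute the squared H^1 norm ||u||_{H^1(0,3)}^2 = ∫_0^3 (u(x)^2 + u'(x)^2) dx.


||u||_{H^1}^2 = 113124/35

The H^1 norm (squared) on an interval (0, L) is
  ||u||_{H^1}^2 = ∫_0^L u(x)^2 dx + ∫_0^L u'(x)^2 dx.
Compute u'(x) = -6*x**2 - 2*x + 2.
Then u(x)^2 = 4*x**6 + 4*x**5 - 7*x**4 - 12*x**3 + 8*x + 4 and u'(x)^2 = 36*x**4 + 24*x**3 - 20*x**2 - 8*x + 4.
Integrate each monomial from 0 to 3 using ∫_0^3 c·x^n dx = c·3^(n+1)/(n+1):
  ∫_0^3 u(x)^2 dx = ∫_0^3 (4*x^6 + 4*x^5 - 7*x^4 - 12*x^3 + 8*x + 4) dx. Term by term:
    ∫_0^3 4*x^6 dx = 8748/7;  ∫_0^3 4*x^5 dx = 486;  ∫_0^3 -7*x^4 dx = -1701/5;
    ∫_0^3 -12*x^3 dx = -243;  ∫_0^3 8*x dx = 36;  ∫_0^3 4 dx = 12.
  Sum: 8748/7 + 486 − 1701/5 − 243 + 36 + 12 = 42018/35.
  ∫_0^3 u'(x)^2 dx = ∫_0^3 (36*x^4 + 24*x^3 - 20*x^2 - 8*x + 4) dx. Term by term:
    ∫_0^3 36*x^4 dx = 8748/5;  ∫_0^3 24*x^3 dx = 486;  ∫_0^3 -20*x^2 dx = -180;
    ∫_0^3 -8*x dx = -36;  ∫_0^3 4 dx = 12.
  Sum: 8748/5 + 486 − 180 − 36 + 12 = 10158/5.
Adding: ||u||_{H^1}^2 = 42018/35 + 10158/5 = 113124/35.


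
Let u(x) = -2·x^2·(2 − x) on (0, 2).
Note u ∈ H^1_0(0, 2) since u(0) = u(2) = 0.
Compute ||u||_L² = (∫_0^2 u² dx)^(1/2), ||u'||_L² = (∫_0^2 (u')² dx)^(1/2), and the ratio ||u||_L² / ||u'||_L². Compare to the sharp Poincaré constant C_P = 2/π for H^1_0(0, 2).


||u||_L² / ||u'||_L² = sqrt(14)/7 < C_P = 2/π.

u(x) = -2·x^2·(2 − x), so u'(x) = 2*x*(3*x - 4).
u(x) = -2·x^2·(2 − x) vanishes at x = 0 and x = 2, so u ∈ H^1_0(0, 2). Differentiate via the product rule and integrate the resulting polynomials term by term.
  ∫_0^2 u² dx = ∫_0^2 (4*x^6 - 16*x^5 + 16*x^4) dx. Term by term:
    ∫_0^2 4*x^6 dx = 512/7;  ∫_0^2 -16*x^5 dx = -512/3;  ∫_0^2 16*x^4 dx = 512/5.
  Sum: 512/7 − 512/3 + 512/5 = 512/105.
  ∫_0^2 (u')² dx = ∫_0^2 (36*x^4 - 96*x^3 + 64*x^2) dx. Term by term:
    ∫_0^2 36*x^4 dx = 1152/5;  ∫_0^2 -96*x^3 dx = -384;  ∫_0^2 64*x^2 dx = 512/3.
  Sum: 1152/5 − 384 + 512/3 = 256/15.
∫_0^2 u² dx = 512/105, so ||u||_L² = 16*sqrt(210)/105.
∫_0^2 (u')² dx = 256/15, so ||u'||_L² = 16*sqrt(15)/15.
Ratio ||u||_L² / ||u'||_L² = sqrt(14)/7.
Sharp Poincaré constant on H^1_0(0, 2) is C_P = L/π = 2/π, achieved by sin(π/2·x).
A polynomial bump cannot attain the sharp Poincaré constant (only the first sine eigenfunction does), so the ratio is strictly less than C_P, consistent with ||u||_L² ≤ C_P ||u'||_L².


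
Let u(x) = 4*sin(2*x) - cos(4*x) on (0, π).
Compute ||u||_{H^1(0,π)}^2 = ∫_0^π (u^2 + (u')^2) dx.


||u||_{H^1(0,π)}^2 = 97*π/2

u'(x) = 4*sin(4*x) + 8*cos(2*x).
Expand u² and (u')² and integrate term by term on (0, π), using: for integers n ≥ 1, ∫_0^π sin²(nx) dx = ∫_0^π cos²(nx) dx = π/2; for n ≠ n', ∫_0^π sin(nx)sin(n'x) dx = ∫_0^π cos(nx)cos(n'x) dx = 0; and by product-to-sum, ∫_0^π sin(nx)cos(n'x) dx = ½∫_0^π [sin((n+n')x) + sin((n−n')x)] dx, which is 0 when n+n' is even and 2n/(n²−n'²) when n+n' is odd (it need not vanish on (0, π)).
  u² squared terms: (-1)²·∫cos(4x)² dx = 1·π/2 = π/2;  (4)²·∫sin(2x)² dx = 16·π/2 = 8*π.
  u² cross terms: 2·(-1)·(4)·∫cos(4x)·sin(2x) dx = -8·(0) = 0.
  So ∫_0^π u² dx = π/2 + 8*π + 0 = 17*π/2.
  (u')² squared terms: (4)²·∫sin(4x)² dx = 16·π/2 = 8*π;  (8)²·∫cos(2x)² dx = 64·π/2 = 32*π.
  (u')² cross terms: 2·(4)·(8)·∫sin(4x)·cos(2x) dx = 64·(0) = 0.
  So ∫_0^π (u')² dx = 8*π + 32*π + 0 = 40*π.
||u||_{H^1}^2 = (17*π/2) + (40*π) = 97*π/2.


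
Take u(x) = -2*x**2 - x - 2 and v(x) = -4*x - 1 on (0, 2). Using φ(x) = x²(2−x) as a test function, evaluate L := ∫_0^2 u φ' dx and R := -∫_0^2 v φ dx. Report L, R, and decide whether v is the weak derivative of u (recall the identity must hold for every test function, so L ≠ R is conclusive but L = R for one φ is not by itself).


LHS = 116/15, RHS = 116/15. Yes, v = u' weakly.

u(x) = -2*x**2 - x - 2, classical derivative u'(x) = -4*x - 1.
φ(x) = x²(2−x), so φ'(x) = x*(4 - 3*x).
Note φ(0) = φ(2) = 0, so the boundary term u·φ vanishes.
LHS = ∫_0^2 u(x) φ'(x) dx = ∫_0^2 (6*x^4 - 5*x^3 + 2*x^2 - 8*x) dx. Term by term:
  ∫_0^2 6*x^4 dx = 192/5;  ∫_0^2 -5*x^3 dx = -20;  ∫_0^2 2*x^2 dx = 16/3;
  ∫_0^2 -8*x dx = -16.
Sum: 192/5 − 20 + 16/3 − 16 = 116/15.
So LHS = 116/15.
∫_0^2 v(x) φ(x) dx = ∫_0^2 (4*x^4 - 7*x^3 - 2*x^2) dx. Term by term:
  ∫_0^2 4*x^4 dx = 128/5;  ∫_0^2 -7*x^3 dx = -28;  ∫_0^2 -2*x^2 dx = -16/3.
Sum: 128/5 − 28 − 16/3 = -116/15.
So RHS = -∫_0^2 v(x) φ(x) dx = 116/15.
LHS = RHS, so the identity holds for this test φ.
Moreover u is smooth here and v(x) = u'(x) = -4*x - 1 pointwise, so the identity holds for every test function. Hence v is the weak derivative of u.


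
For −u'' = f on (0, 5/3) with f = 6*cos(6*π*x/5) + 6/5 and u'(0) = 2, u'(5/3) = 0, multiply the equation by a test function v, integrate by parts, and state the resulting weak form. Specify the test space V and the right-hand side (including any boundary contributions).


V = H^1(0, 5/3) (v unrestricted at boundary; u is determined up to an additive constant); weak form: ∫_0^5/3 u'v' dx = ∫_0^5/3 (6*cos(6*π*x/5) + 6/5) v dx − 2·v(0) for all v ∈ V.

Multiply both sides by a test function v and integrate from 0 to 5/3:
  ∫_0^5/3 −u''(x) v(x) dx = ∫_0^5/3 f(x) v(x) dx.
Integrate the LHS by parts once:
  ∫_0^5/3 −u'' v dx = −[u'(x) v(x)]_0^5/3 + ∫_0^5/3 u'(x) v'(x) dx.
Thus ∫_0^5/3 u'(x) v'(x) dx = ∫_0^5/3 f(x) v(x) dx + [u'(x) v(x)]_0^5/3.
Choose V so that boundary terms are either known or forced to vanish.
u has inhomogeneous Neumann u'(0) = 2, u'(5/3) = 0. [u' v]_0^5/3 = (0)·v(5/3) − (2)·v(0) = − 2·v(0). Take V = H^1(0, 5/3); boundary term becomes part of RHS.
Weak formulation: find u (satisfying any essential BC) such that ∫_0^5/3 u'(x) v'(x) dx = ∫_0^5/3 f v dx − 2·v(0) for all v ∈ V (Neumann data are natural BCs: they enter the RHS as boundary terms).
Substituting f(x) = 6*cos(6*π*x/5) + 6/5, the right-hand side is ∫_0^5/3 (6*cos(6*π*x/5) + 6/5) v dx − 2·v(0).
Compatibility check (pure Neumann): taking v ≡ 1 ∈ V gives 0 = ∫_0^5/3 f dx + (0) − (2), i.e. ∫_0^5/3 f dx must equal u'(0) − u'(5/3) = 2. Indeed ∫_0^5/3 (6*cos(6*π*x/5) + 6/5) dx = 2, so the data are compatible. The solution is then unique only up to an additive constant (fix it e.g. by requiring ∫_0^5/3 u dx = 0).


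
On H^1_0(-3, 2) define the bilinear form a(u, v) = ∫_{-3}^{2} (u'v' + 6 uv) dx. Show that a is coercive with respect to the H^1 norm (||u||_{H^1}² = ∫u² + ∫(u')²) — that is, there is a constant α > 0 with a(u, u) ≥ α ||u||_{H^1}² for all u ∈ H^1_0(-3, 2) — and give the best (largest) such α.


α = 1

Coercivity of a(·,·) on H^1_0(-3, 2) means a(u, u) ≥ α ||u||_{H^1}² for every u ∈ H^1_0.
The interval has length L = 5, and Poincaré/coercivity depend only on L. Here a(u, u) = ∫(u')² + (6)·∫u².
Here c = 6 ≥ 1, so a(u,u) = ∫(u')² + c∫u² ≥ ∫(u')² + ∫u² = ||u||_{H^1}², i.e. α = 1 works. No larger α is possible: a(u,u) ≥ α||u||_{H^1}² means (1−α)∫(u')² ≥ (α−c)∫u², and for the modes u_n = sin(nπ(x−x₀)/L) (x₀ the left endpoint) one has ∫u_n²/∫(u_n')² = (L/(nπ))² → 0, so a(u_n,u_n)/||u_n||_{H^1}² → 1. Hence the optimal constant is α = 1.
Therefore α = 1.


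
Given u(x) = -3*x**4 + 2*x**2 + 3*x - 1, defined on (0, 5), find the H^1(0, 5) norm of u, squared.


||u||_{H^1}^2 = 23222425/7

The H^1 norm (squared) on an interval (0, L) is
  ||u||_{H^1}^2 = ∫_0^L u(x)^2 dx + ∫_0^L u'(x)^2 dx.
Compute u'(x) = -12*x**3 + 4*x + 3.
Then u(x)^2 = 9*x**8 - 12*x**6 - 18*x**5 + 10*x**4 + 12*x**3 + 5*x**2 - 6*x + 1 and u'(x)^2 = 144*x**6 - 96*x**4 - 72*x**3 + 16*x**2 + 24*x + 9.
Integrate each monomial from 0 to 5 using ∫_0^5 c·x^n dx = c·5^(n+1)/(n+1):
  ∫_0^5 u(x)^2 dx = ∫_0^5 (9*x^8 - 12*x^6 - 18*x^5 + 10*x^4 + 12*x^3 + 5*x^2 - 6*x + 1) dx. Term by term:
    ∫_0^5 9*x^8 dx = 1953125;  ∫_0^5 -12*x^6 dx = -937500/7;  ∫_0^5 -18*x^5 dx = -46875;
    ∫_0^5 10*x^4 dx = 6250;  ∫_0^5 12*x^3 dx = 1875;  ∫_0^5 5*x^2 dx = 625/3;
    ∫_0^5 -6*x dx = -75;  ∫_0^5 1 dx = 5.
  Sum: 1953125 − 937500/7 − 46875 + 6250 + 1875 + 625/3 − 75 + 5 = 37392280/21.
  ∫_0^5 u'(x)^2 dx = ∫_0^5 (144*x^6 - 96*x^4 - 72*x^3 + 16*x^2 + 24*x + 9) dx. Term by term:
    ∫_0^5 144*x^6 dx = 11250000/7;  ∫_0^5 -96*x^4 dx = -60000;  ∫_0^5 -72*x^3 dx = -11250;
    ∫_0^5 16*x^2 dx = 2000/3;  ∫_0^5 24*x dx = 300;  ∫_0^5 9 dx = 45.
  Sum: 11250000/7 − 60000 − 11250 + 2000/3 + 300 + 45 = 32274995/21.
Adding: ||u||_{H^1}^2 = 37392280/21 + 32274995/21 = 23222425/7.


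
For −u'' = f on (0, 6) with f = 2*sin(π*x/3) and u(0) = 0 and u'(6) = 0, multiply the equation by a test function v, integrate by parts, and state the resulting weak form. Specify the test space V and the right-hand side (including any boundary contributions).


V = {v ∈ H^1(0, 6) : v(0) = 0} (test functions vanish at x = 0 where u is specified); weak form: ∫_0^6 u'v' dx = ∫_0^6 (2*sin(π*x/3)) v dx for all v ∈ V.

Multiply both sides by a test function v and integrate from 0 to 6:
  ∫_0^6 −u''(x) v(x) dx = ∫_0^6 f(x) v(x) dx.
Integrate the LHS by parts once:
  ∫_0^6 −u'' v dx = −[u'(x) v(x)]_0^6 + ∫_0^6 u'(x) v'(x) dx.
Thus ∫_0^6 u'(x) v'(x) dx = ∫_0^6 f(x) v(x) dx + [u'(x) v(x)]_0^6.
Choose V so that boundary terms are either known or forced to vanish.
Mixed BC: u(0) = 0 (Dirichlet) and u'(6) = 0 (Neumann). Define V = {v ∈ H^1(0, 6) : v(0) = 0}. Then [u' v]_0^6 = u'(6)·v(6) − u'(0)·0 = 0.
Weak formulation: find u (satisfying any essential BC) such that ∫_0^6 u'(x) v'(x) dx = ∫_0^6 f v dx for all v ∈ V (Dirichlet at 0 absorbed into V; the Neumann datum at x = 6 is zero, so no boundary term remains).
Substituting f(x) = 2*sin(π*x/3), the right-hand side is ∫_0^6 (2*sin(π*x/3)) v dx.


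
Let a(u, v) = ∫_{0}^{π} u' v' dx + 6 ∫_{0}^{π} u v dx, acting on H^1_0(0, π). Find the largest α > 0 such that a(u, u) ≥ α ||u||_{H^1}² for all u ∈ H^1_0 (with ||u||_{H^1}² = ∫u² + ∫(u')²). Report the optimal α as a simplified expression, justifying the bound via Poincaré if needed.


α = 1

Coercivity of a(·,·) on H^1_0(0, π) means a(u, u) ≥ α ||u||_{H^1}² for every u ∈ H^1_0.
The interval has length L = π, and Poincaré/coercivity depend only on L. Here a(u, u) = ∫(u')² + (6)·∫u².
Here c = 6 ≥ 1, so a(u,u) = ∫(u')² + c∫u² ≥ ∫(u')² + ∫u² = ||u||_{H^1}², i.e. α = 1 works. No larger α is possible: a(u,u) ≥ α||u||_{H^1}² means (1−α)∫(u')² ≥ (α−c)∫u², and for the modes u_n = sin(nπ(x−x₀)/L) (x₀ the left endpoint) one has ∫u_n²/∫(u_n')² = (L/(nπ))² → 0, so a(u_n,u_n)/||u_n||_{H^1}² → 1. Hence the optimal constant is α = 1.
Therefore α = 1.


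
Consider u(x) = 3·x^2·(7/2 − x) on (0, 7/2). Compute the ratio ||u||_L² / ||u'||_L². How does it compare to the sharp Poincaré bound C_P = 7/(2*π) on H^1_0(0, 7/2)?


||u||_L² / ||u'||_L² = sqrt(14)/4 < C_P = 7/(2*π).

u(x) = 3·x^2·(7/2 − x), so u'(x) = 3*x*(7 - 3*x).
u(x) = 3·x^2·(7/2 − x) vanishes at x = 0 and x = 7/2, so u ∈ H^1_0(0, 7/2). Differentiate via the product rule and integrate the resulting polynomials term by term.
  ∫_0^7/2 u² dx = ∫_0^7/2 (9*x^6 - 63*x^5 + 441*x^4/4) dx. Term by term:
    ∫_0^7/2 9*x^6 dx = 1058841/128;  ∫_0^7/2 -63*x^5 dx = -2470629/128;  ∫_0^7/2 441*x^4/4 dx = 7411887/640.
  Sum: 1058841/128 − 2470629/128 + 7411887/640 = 352947/640.
  ∫_0^7/2 (u')² dx = ∫_0^7/2 (81*x^4 - 378*x^3 + 441*x^2) dx. Term by term:
    ∫_0^7/2 81*x^4 dx = 1361367/160;  ∫_0^7/2 -378*x^3 dx = -453789/32;  ∫_0^7/2 441*x^2 dx = 50421/8.
  Sum: 1361367/160 − 453789/32 + 50421/8 = 50421/80.
∫_0^7/2 u² dx = 352947/640, so ||u||_L² = 343*sqrt(30)/80.
∫_0^7/2 (u')² dx = 50421/80, so ||u'||_L² = 49*sqrt(105)/20.
Ratio ||u||_L² / ||u'||_L² = sqrt(14)/4.
Sharp Poincaré constant on H^1_0(0, 7/2) is C_P = L/π = 7/(2*π), achieved by sin(2*π/7·x).
A polynomial bump cannot attain the sharp Poincaré constant (only the first sine eigenfunction does), so the ratio is strictly less than C_P, consistent with ||u||_L² ≤ C_P ||u'||_L².


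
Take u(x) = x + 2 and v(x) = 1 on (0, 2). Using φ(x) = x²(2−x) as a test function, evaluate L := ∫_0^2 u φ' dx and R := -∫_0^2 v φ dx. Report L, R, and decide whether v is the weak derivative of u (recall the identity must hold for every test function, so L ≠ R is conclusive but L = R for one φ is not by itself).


LHS = -4/3, RHS = -4/3. Yes, v = u' weakly.

u(x) = x + 2, classical derivative u'(x) = 1.
φ(x) = x²(2−x), so φ'(x) = x*(4 - 3*x).
Note φ(0) = φ(2) = 0, so the boundary term u·φ vanishes.
LHS = ∫_0^2 u(x) φ'(x) dx = ∫_0^2 (-3*x^3 - 2*x^2 + 8*x) dx. Term by term:
  ∫_0^2 -3*x^3 dx = -12;  ∫_0^2 -2*x^2 dx = -16/3;  ∫_0^2 8*x dx = 16.
Sum: -12 − 16/3 + 16 = -4/3.
So LHS = -4/3.
∫_0^2 v(x) φ(x) dx = ∫_0^2 (-x^3 + 2*x^2) dx. Term by term:
  ∫_0^2 -x^3 dx = -4;  ∫_0^2 2*x^2 dx = 16/3.
Sum: -4 + 16/3 = 4/3.
So RHS = -∫_0^2 v(x) φ(x) dx = -4/3.
LHS = RHS, so the identity holds for this test φ.
Moreover u is smooth here and v(x) = u'(x) = 1 pointwise, so the identity holds for every test function. Hence v is the weak derivative of u.


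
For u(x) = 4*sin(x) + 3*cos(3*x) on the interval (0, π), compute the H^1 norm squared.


||u||_{H^1(0,π)}^2 = 61*π

u'(x) = -9*sin(3*x) + 4*cos(x).
Expand u² and (u')² and integrate term by term on (0, π), using: for integers n ≥ 1, ∫_0^π sin²(nx) dx = ∫_0^π cos²(nx) dx = π/2; for n ≠ n', ∫_0^π sin(nx)sin(n'x) dx = ∫_0^π cos(nx)cos(n'x) dx = 0; and by product-to-sum, ∫_0^π sin(nx)cos(n'x) dx = ½∫_0^π [sin((n+n')x) + sin((n−n')x)] dx, which is 0 when n+n' is even and 2n/(n²−n'²) when n+n' is odd (it need not vanish on (0, π)).
  u² squared terms: (3)²·∫cos(3x)² dx = 9·π/2 = 9*π/2;  (4)²·∫sin(x)² dx = 16·π/2 = 8*π.
  u² cross terms: 2·(3)·(4)·∫cos(3x)·sin(x) dx = 24·(0) = 0.
  So ∫_0^π u² dx = 9*π/2 + 8*π + 0 = 25*π/2.
  (u')² squared terms: (-9)²·∫sin(3x)² dx = 81·π/2 = 81*π/2;  (4)²·∫cos(x)² dx = 16·π/2 = 8*π.
  (u')² cross terms: 2·(-9)·(4)·∫sin(3x)·cos(x) dx = -72·(0) = 0.
  So ∫_0^π (u')² dx = 81*π/2 + 8*π + 0 = 97*π/2.
||u||_{H^1}^2 = (25*π/2) + (97*π/2) = 61*π.


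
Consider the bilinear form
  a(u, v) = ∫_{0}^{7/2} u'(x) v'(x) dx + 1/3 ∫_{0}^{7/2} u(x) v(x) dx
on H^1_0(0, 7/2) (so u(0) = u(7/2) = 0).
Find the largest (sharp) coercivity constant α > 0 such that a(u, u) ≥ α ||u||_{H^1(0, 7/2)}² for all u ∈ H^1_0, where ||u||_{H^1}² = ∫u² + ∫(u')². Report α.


α = (49 + 12*π^2)/(3*(4*π^2 + 49))

Coercivity of a(·,·) on H^1_0(0, 7/2) means a(u, u) ≥ α ||u||_{H^1}² for every u ∈ H^1_0.
The interval has length L = 7/2, and Poincaré/coercivity depend only on L. Here a(u, u) = ∫(u')² + (1/3)·∫u².
Here 0 < c = 1/3 < 1. The condition a(u,u) ≥ α||u||_{H^1}² reads (1−α)∫(u')² ≥ (α−c)∫u². Any admissible α is ≤ 1 (rapidly oscillating u have ∫u²/∫(u')² → 0), and α = 1 would force 0 ≥ (1−c)∫u², impossible since c < 1; so 1−α > 0. By the sharp Poincaré inequality on H^1_0 of an interval of length L, ∫(u')² ≥ (π/L)²∫u² with equality for the first sine mode sin(π(x−x₀)/L) (x₀ the left endpoint), so the inequality holds for all u iff (1−α)(π/L)² ≥ α − c, i.e. α ≤ ((π/L)² + c)/((π/L)² + 1) = (1 + c(L/π)²)/(1 + (L/π)²). With (π/L)² = 4*π^2/49 and c = 1/3, the largest admissible constant is α = ((π/L)² + c)/((π/L)² + 1).
Simplifying, α = (49 + 12*π^2)/(3*(4*π^2 + 49)).


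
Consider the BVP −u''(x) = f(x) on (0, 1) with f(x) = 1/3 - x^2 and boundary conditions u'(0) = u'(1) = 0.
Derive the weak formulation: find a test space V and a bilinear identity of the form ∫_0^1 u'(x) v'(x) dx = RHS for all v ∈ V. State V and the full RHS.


V = H^1(0, 1) (no boundary constraint on v; u is determined up to an additive constant); weak form: ∫_0^1 u'v' dx = ∫_0^1 (1/3 - x^2) v dx for all v ∈ V.

Multiply both sides by a test function v and integrate from 0 to 1:
  ∫_0^1 −u''(x) v(x) dx = ∫_0^1 f(x) v(x) dx.
Integrate the LHS by parts once:
  ∫_0^1 −u'' v dx = −[u'(x) v(x)]_0^1 + ∫_0^1 u'(x) v'(x) dx.
Thus ∫_0^1 u'(x) v'(x) dx = ∫_0^1 f(x) v(x) dx + [u'(x) v(x)]_0^1.
Choose V so that boundary terms are either known or forced to vanish.
u has homogeneous Neumann: u'(0) = u'(1) = 0. So [u' v]_0^1 = 0·v(1) − 0·v(0) = 0 for any v; take V = H^1(0, 1).
Weak formulation: find u (satisfying any essential BC) such that ∫_0^1 u'(x) v'(x) dx = ∫_0^1 f v dx for all v ∈ V (homogeneous Neumann, so boundary terms vanish).
Substituting f(x) = 1/3 - x^2, the right-hand side is ∫_0^1 (1/3 - x^2) v dx.
Compatibility check (pure Neumann): taking v ≡ 1 ∈ V gives 0 = ∫_0^1 f dx + (0) − (0), i.e. ∫_0^1 f dx must equal u'(0) − u'(1) = 0. Indeed ∫_0^1 (1/3 - x^2) dx = 0, so the data are compatible. The solution is then unique only up to an additive constant (fix it e.g. by requiring ∫_0^1 u dx = 0).


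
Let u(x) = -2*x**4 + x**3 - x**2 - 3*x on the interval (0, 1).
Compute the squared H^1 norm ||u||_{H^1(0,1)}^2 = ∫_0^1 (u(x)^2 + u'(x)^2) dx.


||u||_{H^1}^2 = 10868/315

The H^1 norm (squared) on an interval (0, L) is
  ||u||_{H^1}^2 = ∫_0^L u(x)^2 dx + ∫_0^L u'(x)^2 dx.
Compute u'(x) = -8*x**3 + 3*x**2 - 2*x - 3.
Then u(x)^2 = 4*x**8 - 4*x**7 + 5*x**6 + 10*x**5 - 5*x**4 + 6*x**3 + 9*x**2 and u'(x)^2 = 64*x**6 - 48*x**5 + 41*x**4 + 36*x**3 - 14*x**2 + 12*x + 9.
Integrate each monomial from 0 to 1 using ∫_0^1 c·x^n dx = c·1^(n+1)/(n+1):
  ∫_0^1 u(x)^2 dx = ∫_0^1 (4*x^8 - 4*x^7 + 5*x^6 + 10*x^5 - 5*x^4 + 6*x^3 + 9*x^2) dx. Term by term:
    ∫_0^1 4*x^8 dx = 4/9;  ∫_0^1 -4*x^7 dx = -1/2;  ∫_0^1 5*x^6 dx = 5/7;
    ∫_0^1 10*x^5 dx = 5/3;  ∫_0^1 -5*x^4 dx = -1;  ∫_0^1 6*x^3 dx = 3/2;
    ∫_0^1 9*x^2 dx = 3.
  Sum: 4/9 − 1/2 + 5/7 + 5/3 − 1 + 3/2 + 3 = 367/63.
  ∫_0^1 u'(x)^2 dx = ∫_0^1 (64*x^6 - 48*x^5 + 41*x^4 + 36*x^3 - 14*x^2 + 12*x + 9) dx. Term by term:
    ∫_0^1 64*x^6 dx = 64/7;  ∫_0^1 -48*x^5 dx = -8;  ∫_0^1 41*x^4 dx = 41/5;
    ∫_0^1 36*x^3 dx = 9;  ∫_0^1 -14*x^2 dx = -14/3;  ∫_0^1 12*x dx = 6;
    ∫_0^1 9 dx = 9.
  Sum: 64/7 − 8 + 41/5 + 9 − 14/3 + 6 + 9 = 3011/105.
Adding: ||u||_{H^1}^2 = 367/63 + 3011/105 = 10868/315.


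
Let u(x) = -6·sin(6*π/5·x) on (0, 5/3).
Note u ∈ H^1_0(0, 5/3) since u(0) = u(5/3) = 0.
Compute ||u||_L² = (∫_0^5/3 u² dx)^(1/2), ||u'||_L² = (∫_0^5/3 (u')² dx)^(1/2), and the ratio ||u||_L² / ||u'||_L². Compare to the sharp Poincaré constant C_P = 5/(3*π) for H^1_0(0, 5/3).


||u||_L² / ||u'||_L² = 5/(6*π) < C_P = 5/(3*π).

u(x) = -6·sin(6*π/5·x), so u'(x) = -36*π*cos(6*π*x/5)/5.
Writing u(x) = A·sin(kπx/L) with A = -6 and k = 2, use ∫_0^L sin²(kπx/L) dx = L/2 and ∫_0^L cos²(kπx/L) dx = L/2.
u² = 36·sin²(6*π/5·x) and (u')² = 1296*π^2/25·cos²(6*π/5·x), and each of sin², cos² integrates to L/2 = 5/6 over (0, 5/3).
∫_0^5/3 u² dx = 30, so ||u||_L² = sqrt(30).
∫_0^5/3 (u')² dx = 216*π^2/5, so ||u'||_L² = 6*sqrt(30)*π/5.
Ratio ||u||_L² / ||u'||_L² = 5/(6*π).
Sharp Poincaré constant on H^1_0(0, 5/3) is C_P = L/π = 5/(3*π), achieved by sin(3*π/5·x).
This is the k = 2 harmonic; the ratio L/(kπ) is strictly less than C_P = L/π, consistent with the sharp inequality ||u||_L² ≤ C_P ||u'||_L².


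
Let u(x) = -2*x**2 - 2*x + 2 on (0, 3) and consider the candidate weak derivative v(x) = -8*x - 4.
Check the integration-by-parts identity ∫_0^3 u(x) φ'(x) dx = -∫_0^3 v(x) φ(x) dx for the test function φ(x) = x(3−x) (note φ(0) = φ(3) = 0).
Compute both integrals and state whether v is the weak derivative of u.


LHS = 36, RHS = 72. No, v is not the weak derivative of u.

u(x) = -2*x**2 - 2*x + 2, classical derivative u'(x) = -4*x - 2.
φ(x) = x(3−x), so φ'(x) = 3 - 2*x.
Note φ(0) = φ(3) = 0, so the boundary term u·φ vanishes.
LHS = ∫_0^3 u(x) φ'(x) dx = ∫_0^3 (4*x^3 - 2*x^2 - 10*x + 6) dx. Term by term:
  ∫_0^3 4*x^3 dx = 81;  ∫_0^3 -2*x^2 dx = -18;  ∫_0^3 -10*x dx = -45;
  ∫_0^3 6 dx = 18.
Sum: 81 − 18 − 45 + 18 = 36.
So LHS = 36.
∫_0^3 v(x) φ(x) dx = ∫_0^3 (8*x^3 - 20*x^2 - 12*x) dx. Term by term:
  ∫_0^3 8*x^3 dx = 162;  ∫_0^3 -20*x^2 dx = -180;  ∫_0^3 -12*x dx = -54.
Sum: 162 − 180 − 54 = -72.
So RHS = -∫_0^3 v(x) φ(x) dx = 72.
LHS − RHS = -36 ≠ 0, so the identity fails.
(For a valid weak derivative the identity must hold for EVERY test function, in particular this one. The failure shows v is NOT the weak derivative of u.)
Correct weak derivative would be u'(x) = -4*x - 2.
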